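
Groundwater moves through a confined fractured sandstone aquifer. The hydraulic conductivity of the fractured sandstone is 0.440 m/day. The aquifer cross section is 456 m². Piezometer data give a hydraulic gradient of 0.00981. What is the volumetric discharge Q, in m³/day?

1.97

Hydraulic gradient i = 0.00981.
Darcy's law: Q = K · A · i = 0.4400 × 456.0 × 0.009810 = 1.968 m³/day.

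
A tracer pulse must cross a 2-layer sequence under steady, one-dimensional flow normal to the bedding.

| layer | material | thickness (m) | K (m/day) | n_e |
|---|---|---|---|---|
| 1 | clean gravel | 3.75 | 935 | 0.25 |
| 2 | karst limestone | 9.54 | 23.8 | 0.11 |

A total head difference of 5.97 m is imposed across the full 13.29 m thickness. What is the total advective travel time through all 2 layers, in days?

0.135

With flow normal to the layers, continuity requires the same specific discharge q through every layer.
Σ(b_i/K_i) = 3.75/935 + 9.54/23.8 = 0.4049 d.
q = Δh / Σ(b_i/K_i) = 5.97 / 0.4049 = 14.75 m/day.
In each layer the seepage velocity is v_i = q/n_i, so the layer transit time is t_i = b_i·n_i / q:
  layer 1 (clean gravel): t_1 = 3.75 × 0.25 / 14.75 = 0.06358 d
  layer 2 (karst limestone): t_2 = 9.54 × 0.11 / 14.75 = 0.07116 d
Total t = Σ t_i = 0.1347 days.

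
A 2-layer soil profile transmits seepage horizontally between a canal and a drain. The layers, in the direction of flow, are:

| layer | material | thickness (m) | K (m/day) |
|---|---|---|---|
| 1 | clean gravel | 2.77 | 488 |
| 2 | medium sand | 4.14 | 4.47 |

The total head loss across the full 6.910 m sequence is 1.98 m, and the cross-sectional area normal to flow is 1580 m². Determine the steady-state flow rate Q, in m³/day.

Flow is perpendicular to layering, so the layers act in series and the equivalent K is the thickness-weighted harmonic mean.
Total thickness L = 2.77 + 4.14 = 6.910 m.
Σ(b_i/K_i) = 2.77/488 + 4.14/4.47 = 0.9319 d.
K_eq = L / Σ(b_i/K_i) = 6.910 / 0.9319 = 7.415 m/day.
Q = K_eq · A · (Δh/L) = 7.415 × 1580 × (1.98/6.910) = 3357 m³/day.

3360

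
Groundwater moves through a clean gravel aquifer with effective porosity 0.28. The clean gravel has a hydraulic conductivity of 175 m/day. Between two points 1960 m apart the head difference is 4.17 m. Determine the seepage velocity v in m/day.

1.33

Hydraulic gradient i = Δh / L = 4.17 / 1960 = 0.002128.
Darcy flux q = K · i = 175.0 × 0.002128 = 0.3723 m/day.
Seepage velocity v = q / n_e = 0.3723 / 0.28 = 1.330 m/day.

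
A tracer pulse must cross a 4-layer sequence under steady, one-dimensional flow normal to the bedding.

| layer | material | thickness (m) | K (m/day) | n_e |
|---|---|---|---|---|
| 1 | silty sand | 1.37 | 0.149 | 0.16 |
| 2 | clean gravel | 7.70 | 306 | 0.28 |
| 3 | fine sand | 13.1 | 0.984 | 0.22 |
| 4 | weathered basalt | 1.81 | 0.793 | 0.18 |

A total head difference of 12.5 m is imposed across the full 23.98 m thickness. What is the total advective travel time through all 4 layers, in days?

11.1

With flow normal to the layers, continuity requires the same specific discharge q through every layer.
Σ(b_i/K_i) = 1.37/0.149 + 7.70/306 + 13.1/0.984 + 1.81/0.793 = 24.82 d.
q = Δh / Σ(b_i/K_i) = 12.5 / 24.82 = 0.5037 m/day.
In each layer the seepage velocity is v_i = q/n_i, so the layer transit time is t_i = b_i·n_i / q:
  layer 1 (silty sand): t_1 = 1.37 × 0.16 / 0.5037 = 0.4352 d
  layer 2 (clean gravel): t_2 = 7.70 × 0.28 / 0.5037 = 4.280 d
  layer 3 (fine sand): t_3 = 13.1 × 0.22 / 0.5037 = 5.721 d
  layer 4 (weathered basalt): t_4 = 1.81 × 0.18 / 0.5037 = 0.6468 d
Total t = Σ t_i = 11.08 days.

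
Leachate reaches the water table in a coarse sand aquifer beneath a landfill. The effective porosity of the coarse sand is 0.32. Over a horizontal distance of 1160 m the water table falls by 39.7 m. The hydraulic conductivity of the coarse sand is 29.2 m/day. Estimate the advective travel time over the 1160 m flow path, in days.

Hydraulic gradient i = Δh / L = 39.7 / 1160 = 0.03422.
Darcy flux q = K · i = 29.20 × 0.03422 = 0.9993 m/day.
Seepage velocity v = q / n_e = 0.9993 / 0.32 = 3.123 m/day.
Travel time t = L / v = 1160 / 3.123 = 371.4 days.

371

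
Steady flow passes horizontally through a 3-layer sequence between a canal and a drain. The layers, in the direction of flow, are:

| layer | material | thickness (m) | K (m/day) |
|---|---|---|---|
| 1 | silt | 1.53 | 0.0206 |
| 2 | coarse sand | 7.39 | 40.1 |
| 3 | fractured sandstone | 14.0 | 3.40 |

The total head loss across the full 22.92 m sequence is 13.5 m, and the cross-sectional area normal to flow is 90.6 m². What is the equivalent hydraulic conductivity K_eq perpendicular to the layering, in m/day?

0.292

Flow is perpendicular to layering, so the layers act in series and the equivalent K is the thickness-weighted harmonic mean.
Total thickness L = 1.53 + 7.39 + 14.0 = 22.92 m.
Σ(b_i/K_i) = 1.53/0.0206 + 7.39/40.1 + 14.0/3.40 = 78.57 d.
K_eq = L / Σ(b_i/K_i) = 22.92 / 78.57 = 0.2917 m/day.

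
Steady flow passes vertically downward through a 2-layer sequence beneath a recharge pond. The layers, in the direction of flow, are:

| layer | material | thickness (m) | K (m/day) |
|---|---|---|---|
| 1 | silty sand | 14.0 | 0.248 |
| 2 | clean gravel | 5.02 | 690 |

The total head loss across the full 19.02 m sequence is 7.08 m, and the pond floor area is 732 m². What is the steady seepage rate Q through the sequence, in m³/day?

91.8

Flow is perpendicular to layering, so the layers act in series and the equivalent K is the thickness-weighted harmonic mean.
Total thickness L = 14.0 + 5.02 = 19.02 m.
Σ(b_i/K_i) = 14.0/0.248 + 5.02/690 = 56.46 d.
K_eq = L / Σ(b_i/K_i) = 19.02 / 56.46 = 0.3369 m/day.
Q = K_eq · A · (Δh/L) = 0.3369 × 732 × (7.08/19.02) = 91.79 m³/day.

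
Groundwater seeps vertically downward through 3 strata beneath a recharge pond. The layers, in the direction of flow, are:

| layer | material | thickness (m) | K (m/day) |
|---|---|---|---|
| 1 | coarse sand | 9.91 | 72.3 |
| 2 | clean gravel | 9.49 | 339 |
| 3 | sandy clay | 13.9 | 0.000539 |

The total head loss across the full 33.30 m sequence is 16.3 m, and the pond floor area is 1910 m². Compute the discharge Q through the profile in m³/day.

Flow is perpendicular to layering, so the layers act in series and the equivalent K is the thickness-weighted harmonic mean.
Total thickness L = 9.91 + 9.49 + 13.9 = 33.30 m.
Σ(b_i/K_i) = 9.91/72.3 + 9.49/339 + 13.9/0.000539 = 25789 d.
K_eq = L / Σ(b_i/K_i) = 33.30 / 25789 = 0.001291 m/day.
Q = K_eq · A · (Δh/L) = 0.001291 × 1910 × (16.3/33.30) = 1.207 m³/day.

1.21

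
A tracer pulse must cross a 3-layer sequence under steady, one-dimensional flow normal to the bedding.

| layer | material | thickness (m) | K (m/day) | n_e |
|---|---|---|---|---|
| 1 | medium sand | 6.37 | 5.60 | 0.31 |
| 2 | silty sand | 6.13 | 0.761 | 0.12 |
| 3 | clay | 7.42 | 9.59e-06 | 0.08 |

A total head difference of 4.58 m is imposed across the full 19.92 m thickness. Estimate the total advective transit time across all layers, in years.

With flow normal to the layers, continuity requires the same specific discharge q through every layer.
Σ(b_i/K_i) = 6.37/5.60 + 6.13/0.761 + 7.42/9.59e-06 = 7.737e+05 d.
q = Δh / Σ(b_i/K_i) = 4.58 / 7.737e+05 = 5.919e-06 m/day.
In each layer the seepage velocity is v_i = q/n_i, so the layer transit time is t_i = b_i·n_i / q:
  layer 1 (medium sand): t_1 = 6.37 × 0.31 / 5.919e-06 = 3.336e+05 d
  layer 2 (silty sand): t_2 = 6.13 × 0.12 / 5.919e-06 = 1.243e+05 d
  layer 3 (clay): t_3 = 7.42 × 0.08 / 5.919e-06 = 1.003e+05 d
Total t = Σ t_i = 5.582e+05 days = 1528 years.

1530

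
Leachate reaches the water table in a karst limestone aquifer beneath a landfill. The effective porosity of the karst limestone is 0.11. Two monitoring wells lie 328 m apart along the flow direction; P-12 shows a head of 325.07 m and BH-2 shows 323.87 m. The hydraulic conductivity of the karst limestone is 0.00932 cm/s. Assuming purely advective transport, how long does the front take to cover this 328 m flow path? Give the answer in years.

Convert K: 0.00932 cm/s × 864 = 8.052 m/day.
Hydraulic gradient i = (325.07 − 323.87) / 328 = 1.2 / 328 = 0.003659.
Darcy flux q = K · i = 8.052 × 0.003659 = 0.02946 m/day.
Seepage velocity v = q / n_e = 0.02946 / 0.11 = 0.2678 m/day.
Travel time t = L / v = 328 / 0.2678 = 1225 days = 3.353 years.

3.35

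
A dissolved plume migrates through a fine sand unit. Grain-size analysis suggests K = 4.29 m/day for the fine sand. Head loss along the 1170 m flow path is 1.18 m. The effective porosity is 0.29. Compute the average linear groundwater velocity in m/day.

0.0149

Hydraulic gradient i = Δh / L = 1.18 / 1170 = 0.001009.
Darcy flux q = K · i = 4.290 × 0.001009 = 0.004327 m/day.
Seepage velocity v = q / n_e = 0.004327 / 0.29 = 0.01492 m/day.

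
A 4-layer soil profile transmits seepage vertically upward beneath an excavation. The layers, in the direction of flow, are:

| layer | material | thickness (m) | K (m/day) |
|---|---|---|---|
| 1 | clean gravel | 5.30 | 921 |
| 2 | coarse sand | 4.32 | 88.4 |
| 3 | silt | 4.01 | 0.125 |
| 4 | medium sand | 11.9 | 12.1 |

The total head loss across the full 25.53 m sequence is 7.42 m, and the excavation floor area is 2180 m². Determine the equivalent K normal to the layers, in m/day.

0.771

Flow is perpendicular to layering, so the layers act in series and the equivalent K is the thickness-weighted harmonic mean.
Total thickness L = 5.30 + 4.32 + 4.01 + 11.9 = 25.53 m.
Σ(b_i/K_i) = 5.30/921 + 4.32/88.4 + 4.01/0.125 + 11.9/12.1 = 33.12 d.
K_eq = L / Σ(b_i/K_i) = 25.53 / 33.12 = 0.7709 m/day.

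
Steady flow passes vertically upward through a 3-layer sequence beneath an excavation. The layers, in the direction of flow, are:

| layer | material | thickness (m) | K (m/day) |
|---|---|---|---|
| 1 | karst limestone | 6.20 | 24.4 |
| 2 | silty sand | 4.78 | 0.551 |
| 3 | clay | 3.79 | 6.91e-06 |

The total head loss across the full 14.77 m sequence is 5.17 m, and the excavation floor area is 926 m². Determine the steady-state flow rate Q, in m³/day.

0.00873

Flow is perpendicular to layering, so the layers act in series and the equivalent K is the thickness-weighted harmonic mean.
Total thickness L = 6.20 + 4.78 + 3.79 = 14.77 m.
Σ(b_i/K_i) = 6.20/24.4 + 4.78/0.551 + 3.79/6.91e-06 = 5.485e+05 d.
K_eq = L / Σ(b_i/K_i) = 14.77 / 5.485e+05 = 2.693e-05 m/day.
Q = K_eq · A · (Δh/L) = 2.693e-05 × 926 × (5.17/14.77) = 0.008728 m³/day.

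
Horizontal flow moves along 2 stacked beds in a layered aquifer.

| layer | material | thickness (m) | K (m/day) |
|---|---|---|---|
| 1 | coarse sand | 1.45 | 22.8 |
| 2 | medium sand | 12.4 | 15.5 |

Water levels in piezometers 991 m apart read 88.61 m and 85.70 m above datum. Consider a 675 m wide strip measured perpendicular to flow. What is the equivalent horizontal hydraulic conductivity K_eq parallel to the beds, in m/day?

16.3

Flow is parallel to layering, so each bed carries its own Darcy discharge and the transmissivities add.
Σ(K_i·b_i) = 22.8×1.45 + 15.5×12.4 = 225.3 m²/day.
Total thickness b = 13.85 m, so K_eq = Σ(K_i·b_i)/b = 16.26 m/day.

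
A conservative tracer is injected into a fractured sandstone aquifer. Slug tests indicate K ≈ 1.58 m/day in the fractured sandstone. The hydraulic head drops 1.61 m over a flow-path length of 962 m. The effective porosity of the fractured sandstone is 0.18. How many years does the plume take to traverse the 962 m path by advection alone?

179

Hydraulic gradient i = Δh / L = 1.61 / 962 = 0.001674.
Darcy flux q = K · i = 1.580 × 0.001674 = 0.002644 m/day.
Seepage velocity v = q / n_e = 0.002644 / 0.18 = 0.01469 m/day.
Travel time t = L / v = 962 / 0.01469 = 65485 days = 179.3 years.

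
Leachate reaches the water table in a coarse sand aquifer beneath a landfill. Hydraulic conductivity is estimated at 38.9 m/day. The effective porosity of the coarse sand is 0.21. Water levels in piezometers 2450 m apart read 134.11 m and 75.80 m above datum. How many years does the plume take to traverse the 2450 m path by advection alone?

Hydraulic gradient i = (134.11 − 75.80) / 2450 = 58.31 / 2450 = 0.02380.
Darcy flux q = K · i = 38.90 × 0.02380 = 0.9258 m/day.
Seepage velocity v = q / n_e = 0.9258 / 0.21 = 4.409 m/day.
Travel time t = L / v = 2450 / 4.409 = 555.7 days = 1.521 years.

1.52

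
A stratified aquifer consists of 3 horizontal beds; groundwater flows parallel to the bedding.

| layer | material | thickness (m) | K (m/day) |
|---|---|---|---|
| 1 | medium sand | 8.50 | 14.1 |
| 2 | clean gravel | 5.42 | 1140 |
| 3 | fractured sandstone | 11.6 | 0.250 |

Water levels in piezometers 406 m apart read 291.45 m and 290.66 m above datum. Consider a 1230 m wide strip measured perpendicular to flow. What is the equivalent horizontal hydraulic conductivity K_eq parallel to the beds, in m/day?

Flow is parallel to layering, so each bed carries its own Darcy discharge and the transmissivities add.
Σ(K_i·b_i) = 14.1×8.50 + 1140×5.42 + 0.250×11.6 = 6302 m²/day.
Total thickness b = 25.52 m, so K_eq = Σ(K_i·b_i)/b = 246.9 m/day.

247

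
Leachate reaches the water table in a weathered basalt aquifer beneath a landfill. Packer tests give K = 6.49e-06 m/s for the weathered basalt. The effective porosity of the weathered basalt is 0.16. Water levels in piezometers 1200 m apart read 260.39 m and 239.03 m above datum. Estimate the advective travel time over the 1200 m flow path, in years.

Convert K: 6.49e-06 m/s × 86400 = 0.5607 m/day.
Hydraulic gradient i = (260.39 − 239.03) / 1200 = 21.36 / 1200 = 0.01780.
Darcy flux q = K · i = 0.5607 × 0.01780 = 0.009981 m/day.
Seepage velocity v = q / n_e = 0.009981 / 0.16 = 0.06238 m/day.
Travel time t = L / v = 1200 / 0.06238 = 19236 days = 52.67 years.

52.7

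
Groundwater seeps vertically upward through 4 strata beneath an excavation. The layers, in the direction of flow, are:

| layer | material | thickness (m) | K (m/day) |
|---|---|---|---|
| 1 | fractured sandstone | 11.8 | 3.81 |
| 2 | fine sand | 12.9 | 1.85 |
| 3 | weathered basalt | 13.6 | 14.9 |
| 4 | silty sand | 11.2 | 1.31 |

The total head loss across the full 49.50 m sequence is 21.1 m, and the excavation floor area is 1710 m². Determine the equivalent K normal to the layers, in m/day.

Flow is perpendicular to layering, so the layers act in series and the equivalent K is the thickness-weighted harmonic mean.
Total thickness L = 11.8 + 12.9 + 13.6 + 11.2 = 49.50 m.
Σ(b_i/K_i) = 11.8/3.81 + 12.9/1.85 + 13.6/14.9 + 11.2/1.31 = 19.53 d.
K_eq = L / Σ(b_i/K_i) = 49.50 / 19.53 = 2.534 m/day.

2.53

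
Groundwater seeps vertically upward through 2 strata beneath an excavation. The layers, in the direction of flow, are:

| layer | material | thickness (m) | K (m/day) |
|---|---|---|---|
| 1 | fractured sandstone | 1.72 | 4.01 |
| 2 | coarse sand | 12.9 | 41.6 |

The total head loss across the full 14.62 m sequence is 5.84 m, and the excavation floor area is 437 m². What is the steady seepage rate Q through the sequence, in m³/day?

3450

Flow is perpendicular to layering, so the layers act in series and the equivalent K is the thickness-weighted harmonic mean.
Total thickness L = 1.72 + 12.9 = 14.62 m.
Σ(b_i/K_i) = 1.72/4.01 + 12.9/41.6 = 0.7390 d.
K_eq = L / Σ(b_i/K_i) = 14.62 / 0.7390 = 19.78 m/day.
Q = K_eq · A · (Δh/L) = 19.78 × 437 × (5.84/14.62) = 3453 m³/day.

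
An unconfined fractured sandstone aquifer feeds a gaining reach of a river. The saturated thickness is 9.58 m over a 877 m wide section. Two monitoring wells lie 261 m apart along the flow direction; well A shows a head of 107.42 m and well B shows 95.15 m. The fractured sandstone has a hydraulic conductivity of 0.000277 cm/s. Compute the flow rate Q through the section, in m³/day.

Convert K: 0.000277 cm/s × 864 = 0.2393 m/day.
Cross-sectional area A = 877 × 9.58 = 8402 m².
Hydraulic gradient i = (107.42 − 95.15) / 261 = 12.27 / 261 = 0.04701.
Darcy's law: Q = K · A · i = 0.2393 × 8402 × 0.04701 = 94.53 m³/day.

94.5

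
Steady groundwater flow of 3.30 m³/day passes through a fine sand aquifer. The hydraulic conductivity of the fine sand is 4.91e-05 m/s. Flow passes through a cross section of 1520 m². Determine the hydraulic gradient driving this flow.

0.000512

Convert K: 4.91e-05 m/s × 86400 = 4.242 m/day.
From Q = K·A·i, i = Q / (K·A) = 3.30 / (4.242 × 1520) = 0.0005118.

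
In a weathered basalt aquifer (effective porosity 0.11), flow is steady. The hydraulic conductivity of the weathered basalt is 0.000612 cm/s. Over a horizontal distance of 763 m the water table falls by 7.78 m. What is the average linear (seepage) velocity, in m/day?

Convert K: 0.000612 cm/s × 864 = 0.5288 m/day.
Hydraulic gradient i = Δh / L = 7.78 / 763 = 0.01020.
Darcy flux q = K · i = 0.5288 × 0.01020 = 0.005392 m/day.
Seepage velocity v = q / n_e = 0.005392 / 0.11 = 0.04901 m/day.

0.0490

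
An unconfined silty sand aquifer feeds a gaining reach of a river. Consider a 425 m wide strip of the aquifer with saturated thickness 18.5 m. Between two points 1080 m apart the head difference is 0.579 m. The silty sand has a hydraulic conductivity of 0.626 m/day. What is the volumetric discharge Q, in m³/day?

Cross-sectional area A = 425 × 18.5 = 7862 m².
Hydraulic gradient i = Δh / L = 0.579 / 1080 = 0.0005361.
Darcy's law: Q = K · A · i = 0.6260 × 7862 × 0.0005361 = 2.639 m³/day.

2.64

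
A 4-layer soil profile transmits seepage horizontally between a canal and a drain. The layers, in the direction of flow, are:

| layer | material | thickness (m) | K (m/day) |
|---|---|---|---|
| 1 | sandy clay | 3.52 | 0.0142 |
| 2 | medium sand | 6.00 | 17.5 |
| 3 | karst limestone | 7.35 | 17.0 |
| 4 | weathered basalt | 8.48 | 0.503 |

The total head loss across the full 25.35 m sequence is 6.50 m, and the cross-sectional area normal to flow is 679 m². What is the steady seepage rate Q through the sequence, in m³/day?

Flow is perpendicular to layering, so the layers act in series and the equivalent K is the thickness-weighted harmonic mean.
Total thickness L = 3.52 + 6.00 + 7.35 + 8.48 = 25.35 m.
Σ(b_i/K_i) = 3.52/0.0142 + 6.00/17.5 + 7.35/17.0 + 8.48/0.503 = 265.5 d.
K_eq = L / Σ(b_i/K_i) = 25.35 / 265.5 = 0.09547 m/day.
Q = K_eq · A · (Δh/L) = 0.09547 × 679 × (6.50/25.35) = 16.62 m³/day.

16.6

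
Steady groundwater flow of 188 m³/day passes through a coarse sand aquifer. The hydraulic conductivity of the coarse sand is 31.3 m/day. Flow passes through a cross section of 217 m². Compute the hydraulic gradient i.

0.0277

From Q = K·A·i, i = Q / (K·A) = 188 / (31.30 × 217.0) = 0.02768.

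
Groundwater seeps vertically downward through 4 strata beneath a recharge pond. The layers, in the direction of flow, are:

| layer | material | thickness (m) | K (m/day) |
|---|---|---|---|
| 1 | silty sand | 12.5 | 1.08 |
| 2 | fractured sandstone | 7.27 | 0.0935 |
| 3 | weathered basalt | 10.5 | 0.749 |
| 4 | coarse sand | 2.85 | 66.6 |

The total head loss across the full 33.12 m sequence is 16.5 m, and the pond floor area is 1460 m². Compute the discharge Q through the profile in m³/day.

233

Flow is perpendicular to layering, so the layers act in series and the equivalent K is the thickness-weighted harmonic mean.
Total thickness L = 12.5 + 7.27 + 10.5 + 2.85 = 33.12 m.
Σ(b_i/K_i) = 12.5/1.08 + 7.27/0.0935 + 10.5/0.749 + 2.85/66.6 = 103.4 d.
K_eq = L / Σ(b_i/K_i) = 33.12 / 103.4 = 0.3203 m/day.
Q = K_eq · A · (Δh/L) = 0.3203 × 1460 × (16.5/33.12) = 233.0 m³/day.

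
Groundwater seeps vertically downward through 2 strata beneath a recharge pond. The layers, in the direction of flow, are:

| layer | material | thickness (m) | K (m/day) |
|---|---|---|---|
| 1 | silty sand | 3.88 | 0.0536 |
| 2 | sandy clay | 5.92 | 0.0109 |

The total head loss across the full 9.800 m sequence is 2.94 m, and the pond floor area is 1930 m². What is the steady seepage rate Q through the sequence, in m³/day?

Flow is perpendicular to layering, so the layers act in series and the equivalent K is the thickness-weighted harmonic mean.
Total thickness L = 3.88 + 5.92 = 9.800 m.
Σ(b_i/K_i) = 3.88/0.0536 + 5.92/0.0109 = 615.5 d.
K_eq = L / Σ(b_i/K_i) = 9.800 / 615.5 = 0.01592 m/day.
Q = K_eq · A · (Δh/L) = 0.01592 × 1930 × (2.94/9.800) = 9.219 m³/day.

9.22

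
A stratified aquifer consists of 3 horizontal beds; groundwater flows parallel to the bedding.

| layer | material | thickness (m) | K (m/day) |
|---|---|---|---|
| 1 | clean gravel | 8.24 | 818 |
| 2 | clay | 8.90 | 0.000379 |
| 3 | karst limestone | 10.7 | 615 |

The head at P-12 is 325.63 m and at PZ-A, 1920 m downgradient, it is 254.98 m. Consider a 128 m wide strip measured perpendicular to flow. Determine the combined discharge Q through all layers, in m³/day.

62700

Flow is parallel to layering, so each bed carries its own Darcy discharge and the transmissivities add.
Σ(K_i·b_i) = 818×8.24 + 0.000379×8.90 + 615×10.7 = 13321 m²/day.
Hydraulic gradient i = (325.63 − 254.98) / 1920 = 70.65 / 1920 = 0.03680.
Q = Σ(K_i·b_i) · W · i = 13321 × 128 × 0.03680 = 62741 m³/day.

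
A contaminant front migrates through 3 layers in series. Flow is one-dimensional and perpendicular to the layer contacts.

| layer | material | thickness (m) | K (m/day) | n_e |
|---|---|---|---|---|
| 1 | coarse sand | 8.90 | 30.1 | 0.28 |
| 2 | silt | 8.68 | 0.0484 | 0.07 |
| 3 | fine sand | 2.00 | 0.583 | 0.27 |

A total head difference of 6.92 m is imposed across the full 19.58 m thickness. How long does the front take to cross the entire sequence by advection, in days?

96.3

With flow normal to the layers, continuity requires the same specific discharge q through every layer.
Σ(b_i/K_i) = 8.90/30.1 + 8.68/0.0484 + 2.00/0.583 = 183.1 d.
q = Δh / Σ(b_i/K_i) = 6.92 / 183.1 = 0.03780 m/day.
In each layer the seepage velocity is v_i = q/n_i, so the layer transit time is t_i = b_i·n_i / q:
  layer 1 (coarse sand): t_1 = 8.90 × 0.28 / 0.03780 = 65.92 d
  layer 2 (silt): t_2 = 8.68 × 0.07 / 0.03780 = 16.07 d
  layer 3 (fine sand): t_3 = 2.00 × 0.27 / 0.03780 = 14.29 d
Total t = Σ t_i = 96.28 days.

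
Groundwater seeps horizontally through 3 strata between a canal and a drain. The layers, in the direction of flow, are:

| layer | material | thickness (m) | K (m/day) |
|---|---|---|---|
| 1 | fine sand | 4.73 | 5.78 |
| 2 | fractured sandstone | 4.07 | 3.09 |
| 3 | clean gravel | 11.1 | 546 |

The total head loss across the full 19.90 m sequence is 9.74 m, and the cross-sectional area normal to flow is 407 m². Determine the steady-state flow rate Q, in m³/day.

1840

Flow is perpendicular to layering, so the layers act in series and the equivalent K is the thickness-weighted harmonic mean.
Total thickness L = 4.73 + 4.07 + 11.1 = 19.90 m.
Σ(b_i/K_i) = 4.73/5.78 + 4.07/3.09 + 11.1/546 = 2.156 d.
K_eq = L / Σ(b_i/K_i) = 19.90 / 2.156 = 9.231 m/day.
Q = K_eq · A · (Δh/L) = 9.231 × 407 × (9.74/19.90) = 1839 m³/day.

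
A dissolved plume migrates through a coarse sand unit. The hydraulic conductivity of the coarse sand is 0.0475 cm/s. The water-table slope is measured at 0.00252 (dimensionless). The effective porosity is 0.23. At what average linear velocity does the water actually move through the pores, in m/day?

Convert K: 0.0475 cm/s × 864 = 41.04 m/day.
Hydraulic gradient i = 0.00252.
Darcy flux q = K · i = 41.04 × 0.002520 = 0.1034 m/day.
Seepage velocity v = q / n_e = 0.1034 / 0.23 = 0.4497 m/day.

0.450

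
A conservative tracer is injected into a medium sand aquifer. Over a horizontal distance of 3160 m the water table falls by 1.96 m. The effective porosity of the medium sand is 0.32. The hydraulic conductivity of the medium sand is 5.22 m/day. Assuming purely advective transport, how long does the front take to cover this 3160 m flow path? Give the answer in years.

855

Hydraulic gradient i = Δh / L = 1.96 / 3160 = 0.0006203.
Darcy flux q = K · i = 5.220 × 0.0006203 = 0.003238 m/day.
Seepage velocity v = q / n_e = 0.003238 / 0.32 = 0.01012 m/day.
Travel time t = L / v = 3160 / 0.01012 = 3.123e+05 days = 855.1 years.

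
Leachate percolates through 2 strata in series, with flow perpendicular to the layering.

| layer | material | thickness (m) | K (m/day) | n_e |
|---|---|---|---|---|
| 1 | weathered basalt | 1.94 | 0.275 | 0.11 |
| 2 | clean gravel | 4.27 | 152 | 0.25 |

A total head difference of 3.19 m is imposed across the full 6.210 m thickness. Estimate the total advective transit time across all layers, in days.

2.84

With flow normal to the layers, continuity requires the same specific discharge q through every layer.
Σ(b_i/K_i) = 1.94/0.275 + 4.27/152 = 7.083 d.
q = Δh / Σ(b_i/K_i) = 3.19 / 7.083 = 0.4504 m/day.
In each layer the seepage velocity is v_i = q/n_i, so the layer transit time is t_i = b_i·n_i / q:
  layer 1 (weathered basalt): t_1 = 1.94 × 0.11 / 0.4504 = 0.4738 d
  layer 2 (clean gravel): t_2 = 4.27 × 0.25 / 0.4504 = 2.370 d
Total t = Σ t_i = 2.844 days.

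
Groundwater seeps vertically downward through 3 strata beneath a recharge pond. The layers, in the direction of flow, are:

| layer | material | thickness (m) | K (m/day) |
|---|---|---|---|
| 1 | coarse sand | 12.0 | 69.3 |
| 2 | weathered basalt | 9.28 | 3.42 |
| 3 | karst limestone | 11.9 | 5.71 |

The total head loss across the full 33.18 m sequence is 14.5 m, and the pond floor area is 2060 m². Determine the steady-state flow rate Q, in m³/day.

6010

Flow is perpendicular to layering, so the layers act in series and the equivalent K is the thickness-weighted harmonic mean.
Total thickness L = 12.0 + 9.28 + 11.9 = 33.18 m.
Σ(b_i/K_i) = 12.0/69.3 + 9.28/3.42 + 11.9/5.71 = 4.971 d.
K_eq = L / Σ(b_i/K_i) = 33.18 / 4.971 = 6.675 m/day.
Q = K_eq · A · (Δh/L) = 6.675 × 2060 × (14.5/33.18) = 6009 m³/day.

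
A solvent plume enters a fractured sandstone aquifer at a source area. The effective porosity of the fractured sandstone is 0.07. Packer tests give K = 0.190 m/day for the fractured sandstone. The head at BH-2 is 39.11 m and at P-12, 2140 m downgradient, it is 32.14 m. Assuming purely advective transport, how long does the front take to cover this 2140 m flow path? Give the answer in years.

663

Hydraulic gradient i = (39.11 − 32.14) / 2140 = 6.97 / 2140 = 0.003257.
Darcy flux q = K · i = 0.1900 × 0.003257 = 0.0006188 m/day.
Seepage velocity v = q / n_e = 0.0006188 / 0.07 = 0.008840 m/day.
Travel time t = L / v = 2140 / 0.008840 = 2.421e+05 days = 662.7 years.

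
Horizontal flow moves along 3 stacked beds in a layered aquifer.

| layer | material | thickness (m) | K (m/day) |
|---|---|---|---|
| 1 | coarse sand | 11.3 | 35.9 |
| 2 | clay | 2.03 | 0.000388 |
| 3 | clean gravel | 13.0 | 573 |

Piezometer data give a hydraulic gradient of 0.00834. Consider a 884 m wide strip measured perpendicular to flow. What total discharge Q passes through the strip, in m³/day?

Flow is parallel to layering, so each bed carries its own Darcy discharge and the transmissivities add.
Σ(K_i·b_i) = 35.9×11.3 + 0.000388×2.03 + 573×13.0 = 7855 m²/day.
Hydraulic gradient i = 0.00834.
Q = Σ(K_i·b_i) · W · i = 7855 × 884 × 0.008340 = 57909 m³/day.

57900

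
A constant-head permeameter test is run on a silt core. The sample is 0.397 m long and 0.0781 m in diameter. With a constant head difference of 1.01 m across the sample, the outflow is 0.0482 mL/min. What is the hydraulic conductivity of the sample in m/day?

Cross-sectional area A = π·(d/2)² = π × (0.0781/2)² = 0.004791 m².
Convert discharge: 0.0482 mL/min = 8.033e-10 m³/s.
Darcy's law rearranged: K = Q·L / (A·Δh) = 8.033e-10 × 0.397 / (0.004791 × 1.01) = 6.591e-08 m/s = 0.005695 m/day.

0.00569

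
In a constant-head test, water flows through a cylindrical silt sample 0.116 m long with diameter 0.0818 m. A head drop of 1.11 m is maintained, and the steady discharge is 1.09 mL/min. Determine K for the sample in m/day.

0.0312

Cross-sectional area A = π·(d/2)² = π × (0.0818/2)² = 0.005255 m².
Convert discharge: 1.09 mL/min = 1.817e-08 m³/s.
Darcy's law rearranged: K = Q·L / (A·Δh) = 1.817e-08 × 0.116 / (0.005255 × 1.11) = 3.613e-07 m/s = 0.03121 m/day.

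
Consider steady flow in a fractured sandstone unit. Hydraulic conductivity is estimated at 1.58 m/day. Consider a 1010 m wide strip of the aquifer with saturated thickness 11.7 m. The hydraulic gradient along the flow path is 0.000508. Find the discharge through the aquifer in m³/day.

9.48

Cross-sectional area A = 1010 × 11.7 = 11817 m².
Hydraulic gradient i = 0.000508.
Darcy's law: Q = K · A · i = 1.580 × 11817 × 0.0005080 = 9.485 m³/day.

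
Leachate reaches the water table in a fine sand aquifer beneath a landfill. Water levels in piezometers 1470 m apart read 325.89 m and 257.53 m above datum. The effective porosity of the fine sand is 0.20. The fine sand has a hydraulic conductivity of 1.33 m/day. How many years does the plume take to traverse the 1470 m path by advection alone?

13.0

Hydraulic gradient i = (325.89 − 257.53) / 1470 = 68.36 / 1470 = 0.04650.
Darcy flux q = K · i = 1.330 × 0.04650 = 0.06185 m/day.
Seepage velocity v = q / n_e = 0.06185 / 0.20 = 0.3092 m/day.
Travel time t = L / v = 1470 / 0.3092 = 4753 days = 13.01 years.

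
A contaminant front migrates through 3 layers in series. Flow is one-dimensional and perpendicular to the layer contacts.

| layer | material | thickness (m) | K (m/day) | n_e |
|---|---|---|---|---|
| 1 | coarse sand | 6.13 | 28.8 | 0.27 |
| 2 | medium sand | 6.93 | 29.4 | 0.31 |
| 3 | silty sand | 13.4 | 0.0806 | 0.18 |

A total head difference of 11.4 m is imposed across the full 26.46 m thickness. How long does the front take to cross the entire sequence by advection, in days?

90.9

With flow normal to the layers, continuity requires the same specific discharge q through every layer.
Σ(b_i/K_i) = 6.13/28.8 + 6.93/29.4 + 13.4/0.0806 = 166.7 d.
q = Δh / Σ(b_i/K_i) = 11.4 / 166.7 = 0.06839 m/day.
In each layer the seepage velocity is v_i = q/n_i, so the layer transit time is t_i = b_i·n_i / q:
  layer 1 (coarse sand): t_1 = 6.13 × 0.27 / 0.06839 = 24.20 d
  layer 2 (medium sand): t_2 = 6.93 × 0.31 / 0.06839 = 31.41 d
  layer 3 (silty sand): t_3 = 13.4 × 0.18 / 0.06839 = 35.27 d
Total t = Σ t_i = 90.89 days.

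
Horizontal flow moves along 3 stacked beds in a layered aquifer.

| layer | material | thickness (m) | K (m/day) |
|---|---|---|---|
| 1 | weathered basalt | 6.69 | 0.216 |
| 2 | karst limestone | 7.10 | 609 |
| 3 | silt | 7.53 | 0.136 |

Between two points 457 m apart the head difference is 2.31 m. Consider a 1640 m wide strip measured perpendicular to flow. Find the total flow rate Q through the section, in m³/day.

35900

Flow is parallel to layering, so each bed carries its own Darcy discharge and the transmissivities add.
Σ(K_i·b_i) = 0.216×6.69 + 609×7.10 + 0.136×7.53 = 4326 m²/day.
Hydraulic gradient i = Δh / L = 2.31 / 457 = 0.005055.
Q = Σ(K_i·b_i) · W · i = 4326 × 1640 × 0.005055 = 35864 m³/day.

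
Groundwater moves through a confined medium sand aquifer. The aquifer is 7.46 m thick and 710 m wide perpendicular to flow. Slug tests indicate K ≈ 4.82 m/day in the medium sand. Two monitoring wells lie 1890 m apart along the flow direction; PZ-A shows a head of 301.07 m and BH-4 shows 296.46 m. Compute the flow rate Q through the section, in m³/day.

62.3

Cross-sectional area A = 710 × 7.46 = 5297 m².
Hydraulic gradient i = (301.07 − 296.46) / 1890 = 4.61 / 1890 = 0.002439.
Darcy's law: Q = K · A · i = 4.820 × 5297 × 0.002439 = 62.27 m³/day.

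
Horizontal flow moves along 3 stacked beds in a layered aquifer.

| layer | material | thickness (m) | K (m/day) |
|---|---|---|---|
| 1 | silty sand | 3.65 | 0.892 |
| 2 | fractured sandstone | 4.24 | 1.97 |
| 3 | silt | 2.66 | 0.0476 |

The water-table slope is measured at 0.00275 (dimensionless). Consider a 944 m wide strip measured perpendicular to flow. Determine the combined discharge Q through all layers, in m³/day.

Flow is parallel to layering, so each bed carries its own Darcy discharge and the transmissivities add.
Σ(K_i·b_i) = 0.892×3.65 + 1.97×4.24 + 0.0476×2.66 = 11.74 m²/day.
Hydraulic gradient i = 0.00275.
Q = Σ(K_i·b_i) · W · i = 11.74 × 944 × 0.002750 = 30.46 m³/day.

30.5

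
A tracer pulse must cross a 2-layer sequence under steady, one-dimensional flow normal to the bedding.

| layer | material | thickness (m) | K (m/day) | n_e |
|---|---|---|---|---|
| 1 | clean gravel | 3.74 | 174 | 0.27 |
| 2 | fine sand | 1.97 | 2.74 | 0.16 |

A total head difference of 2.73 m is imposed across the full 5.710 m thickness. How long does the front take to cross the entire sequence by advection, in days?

With flow normal to the layers, continuity requires the same specific discharge q through every layer.
Σ(b_i/K_i) = 3.74/174 + 1.97/2.74 = 0.7405 d.
q = Δh / Σ(b_i/K_i) = 2.73 / 0.7405 = 3.687 m/day.
In each layer the seepage velocity is v_i = q/n_i, so the layer transit time is t_i = b_i·n_i / q:
  layer 1 (clean gravel): t_1 = 3.74 × 0.27 / 3.687 = 0.2739 d
  layer 2 (fine sand): t_2 = 1.97 × 0.16 / 3.687 = 0.08549 d
Total t = Σ t_i = 0.3594 days.

0.359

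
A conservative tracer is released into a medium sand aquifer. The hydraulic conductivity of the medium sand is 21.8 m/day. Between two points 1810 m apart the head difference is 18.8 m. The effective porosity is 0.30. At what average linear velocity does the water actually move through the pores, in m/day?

0.755

Hydraulic gradient i = Δh / L = 18.8 / 1810 = 0.01039.
Darcy flux q = K · i = 21.80 × 0.01039 = 0.2264 m/day.
Seepage velocity v = q / n_e = 0.2264 / 0.30 = 0.7548 m/day.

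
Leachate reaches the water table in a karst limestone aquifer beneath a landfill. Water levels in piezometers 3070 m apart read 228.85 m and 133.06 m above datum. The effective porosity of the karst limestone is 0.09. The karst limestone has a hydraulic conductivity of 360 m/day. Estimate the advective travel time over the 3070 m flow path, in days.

24.6

Hydraulic gradient i = (228.85 − 133.06) / 3070 = 95.79 / 3070 = 0.03120.
Darcy flux q = K · i = 360.0 × 0.03120 = 11.23 m/day.
Seepage velocity v = q / n_e = 11.23 / 0.09 = 124.8 m/day.
Travel time t = L / v = 3070 / 124.8 = 24.60 days.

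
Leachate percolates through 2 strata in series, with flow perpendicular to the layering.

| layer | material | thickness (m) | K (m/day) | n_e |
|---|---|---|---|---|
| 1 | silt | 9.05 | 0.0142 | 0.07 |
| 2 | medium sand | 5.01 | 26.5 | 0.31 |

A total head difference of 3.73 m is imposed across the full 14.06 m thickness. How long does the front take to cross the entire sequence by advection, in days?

374

With flow normal to the layers, continuity requires the same specific discharge q through every layer.
Σ(b_i/K_i) = 9.05/0.0142 + 5.01/26.5 = 637.5 d.
q = Δh / Σ(b_i/K_i) = 3.73 / 637.5 = 0.005851 m/day.
In each layer the seepage velocity is v_i = q/n_i, so the layer transit time is t_i = b_i·n_i / q:
  layer 1 (silt): t_1 = 9.05 × 0.07 / 0.005851 = 108.3 d
  layer 2 (medium sand): t_2 = 5.01 × 0.31 / 0.005851 = 265.4 d
Total t = Σ t_i = 373.7 days.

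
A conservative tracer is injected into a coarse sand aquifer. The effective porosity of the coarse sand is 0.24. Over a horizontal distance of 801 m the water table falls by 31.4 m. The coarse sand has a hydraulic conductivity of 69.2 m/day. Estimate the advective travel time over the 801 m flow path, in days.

70.9

Hydraulic gradient i = Δh / L = 31.4 / 801 = 0.03920.
Darcy flux q = K · i = 69.20 × 0.03920 = 2.713 m/day.
Seepage velocity v = q / n_e = 2.713 / 0.24 = 11.30 m/day.
Travel time t = L / v = 801 / 11.30 = 70.87 days.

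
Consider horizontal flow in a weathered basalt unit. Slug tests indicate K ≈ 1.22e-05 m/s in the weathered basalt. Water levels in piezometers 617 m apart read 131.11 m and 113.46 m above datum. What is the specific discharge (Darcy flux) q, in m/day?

Convert K: 1.22e-05 m/s × 86400 = 1.054 m/day.
Hydraulic gradient i = (131.11 − 113.46) / 617 = 17.65 / 617 = 0.02861.
Specific discharge q = K · i = 1.054 × 0.02861 = 0.03015 m/day.

0.0302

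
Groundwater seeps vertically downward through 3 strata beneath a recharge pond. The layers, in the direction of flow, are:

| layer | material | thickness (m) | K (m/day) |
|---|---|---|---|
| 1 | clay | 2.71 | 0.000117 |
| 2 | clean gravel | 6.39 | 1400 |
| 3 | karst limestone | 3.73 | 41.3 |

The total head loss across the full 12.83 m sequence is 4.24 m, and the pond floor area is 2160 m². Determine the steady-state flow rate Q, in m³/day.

Flow is perpendicular to layering, so the layers act in series and the equivalent K is the thickness-weighted harmonic mean.
Total thickness L = 2.71 + 6.39 + 3.73 = 12.83 m.
Σ(b_i/K_i) = 2.71/0.000117 + 6.39/1400 + 3.73/41.3 = 23162 d.
K_eq = L / Σ(b_i/K_i) = 12.83 / 23162 = 0.0005539 m/day.
Q = K_eq · A · (Δh/L) = 0.0005539 × 2160 × (4.24/12.83) = 0.3954 m³/day.

0.395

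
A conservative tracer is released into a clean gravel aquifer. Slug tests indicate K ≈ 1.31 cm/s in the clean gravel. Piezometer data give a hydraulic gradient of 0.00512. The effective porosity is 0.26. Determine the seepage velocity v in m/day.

22.3

Convert K: 1.31 cm/s × 864 = 1132 m/day.
Hydraulic gradient i = 0.00512.
Darcy flux q = K · i = 1132 × 0.005120 = 5.795 m/day.
Seepage velocity v = q / n_e = 5.795 / 0.26 = 22.29 m/day.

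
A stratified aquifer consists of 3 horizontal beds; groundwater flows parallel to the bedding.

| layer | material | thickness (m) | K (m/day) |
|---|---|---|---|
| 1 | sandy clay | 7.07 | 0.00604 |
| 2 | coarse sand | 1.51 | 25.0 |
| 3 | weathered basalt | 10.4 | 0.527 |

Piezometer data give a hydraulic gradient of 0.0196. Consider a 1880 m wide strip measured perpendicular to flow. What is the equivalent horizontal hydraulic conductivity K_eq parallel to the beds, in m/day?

Flow is parallel to layering, so each bed carries its own Darcy discharge and the transmissivities add.
Σ(K_i·b_i) = 0.00604×7.07 + 25.0×1.51 + 0.527×10.4 = 43.27 m²/day.
Total thickness b = 18.98 m, so K_eq = Σ(K_i·b_i)/b = 2.280 m/day.

2.28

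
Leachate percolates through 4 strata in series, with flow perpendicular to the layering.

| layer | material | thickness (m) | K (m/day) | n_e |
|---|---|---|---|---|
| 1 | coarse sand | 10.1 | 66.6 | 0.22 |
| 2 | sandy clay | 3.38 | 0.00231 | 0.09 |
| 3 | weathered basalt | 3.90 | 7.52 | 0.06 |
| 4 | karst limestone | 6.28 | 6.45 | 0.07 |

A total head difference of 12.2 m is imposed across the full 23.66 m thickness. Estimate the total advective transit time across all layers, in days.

With flow normal to the layers, continuity requires the same specific discharge q through every layer.
Σ(b_i/K_i) = 10.1/66.6 + 3.38/0.00231 + 3.90/7.52 + 6.28/6.45 = 1465 d.
q = Δh / Σ(b_i/K_i) = 12.2 / 1465 = 0.008329 m/day.
In each layer the seepage velocity is v_i = q/n_i, so the layer transit time is t_i = b_i·n_i / q:
  layer 1 (coarse sand): t_1 = 10.1 × 0.22 / 0.008329 = 266.8 d
  layer 2 (sandy clay): t_2 = 3.38 × 0.09 / 0.008329 = 36.53 d
  layer 3 (weathered basalt): t_3 = 3.90 × 0.06 / 0.008329 = 28.10 d
  layer 4 (karst limestone): t_4 = 6.28 × 0.07 / 0.008329 = 52.78 d
Total t = Σ t_i = 384.2 days.

384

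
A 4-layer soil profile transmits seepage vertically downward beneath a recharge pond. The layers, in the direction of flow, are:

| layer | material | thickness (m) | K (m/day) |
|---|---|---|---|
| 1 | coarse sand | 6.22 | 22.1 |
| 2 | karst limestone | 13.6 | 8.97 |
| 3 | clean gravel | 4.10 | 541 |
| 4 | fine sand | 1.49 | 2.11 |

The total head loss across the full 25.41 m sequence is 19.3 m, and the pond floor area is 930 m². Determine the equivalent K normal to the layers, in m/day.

Flow is perpendicular to layering, so the layers act in series and the equivalent K is the thickness-weighted harmonic mean.
Total thickness L = 6.22 + 13.6 + 4.10 + 1.49 = 25.41 m.
Σ(b_i/K_i) = 6.22/22.1 + 13.6/8.97 + 4.10/541 + 1.49/2.11 = 2.511 d.
K_eq = L / Σ(b_i/K_i) = 25.41 / 2.511 = 10.12 m/day.

10.1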